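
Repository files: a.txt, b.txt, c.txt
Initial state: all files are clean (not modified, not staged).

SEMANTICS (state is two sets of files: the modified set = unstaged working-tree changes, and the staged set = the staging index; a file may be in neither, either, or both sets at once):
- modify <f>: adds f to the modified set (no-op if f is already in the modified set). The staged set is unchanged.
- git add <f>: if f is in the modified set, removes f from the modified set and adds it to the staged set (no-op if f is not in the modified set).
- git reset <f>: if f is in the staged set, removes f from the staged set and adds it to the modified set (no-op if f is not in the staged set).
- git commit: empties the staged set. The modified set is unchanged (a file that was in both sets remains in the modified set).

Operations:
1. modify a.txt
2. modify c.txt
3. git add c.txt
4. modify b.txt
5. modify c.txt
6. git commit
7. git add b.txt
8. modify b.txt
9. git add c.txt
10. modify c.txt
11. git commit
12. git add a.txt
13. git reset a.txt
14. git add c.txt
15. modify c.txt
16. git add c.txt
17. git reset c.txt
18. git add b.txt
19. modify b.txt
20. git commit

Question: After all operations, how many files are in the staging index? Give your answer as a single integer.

After op 1 (modify a.txt): modified={a.txt} staged={none}
After op 2 (modify c.txt): modified={a.txt, c.txt} staged={none}
After op 3 (git add c.txt): modified={a.txt} staged={c.txt}
After op 4 (modify b.txt): modified={a.txt, b.txt} staged={c.txt}
After op 5 (modify c.txt): modified={a.txt, b.txt, c.txt} staged={c.txt}
After op 6 (git commit): modified={a.txt, b.txt, c.txt} staged={none}
After op 7 (git add b.txt): modified={a.txt, c.txt} staged={b.txt}
After op 8 (modify b.txt): modified={a.txt, b.txt, c.txt} staged={b.txt}
After op 9 (git add c.txt): modified={a.txt, b.txt} staged={b.txt, c.txt}
After op 10 (modify c.txt): modified={a.txt, b.txt, c.txt} staged={b.txt, c.txt}
After op 11 (git commit): modified={a.txt, b.txt, c.txt} staged={none}
After op 12 (git add a.txt): modified={b.txt, c.txt} staged={a.txt}
After op 13 (git reset a.txt): modified={a.txt, b.txt, c.txt} staged={none}
After op 14 (git add c.txt): modified={a.txt, b.txt} staged={c.txt}
After op 15 (modify c.txt): modified={a.txt, b.txt, c.txt} staged={c.txt}
After op 16 (git add c.txt): modified={a.txt, b.txt} staged={c.txt}
After op 17 (git reset c.txt): modified={a.txt, b.txt, c.txt} staged={none}
After op 18 (git add b.txt): modified={a.txt, c.txt} staged={b.txt}
After op 19 (modify b.txt): modified={a.txt, b.txt, c.txt} staged={b.txt}
After op 20 (git commit): modified={a.txt, b.txt, c.txt} staged={none}
Final staged set: {none} -> count=0

Answer: 0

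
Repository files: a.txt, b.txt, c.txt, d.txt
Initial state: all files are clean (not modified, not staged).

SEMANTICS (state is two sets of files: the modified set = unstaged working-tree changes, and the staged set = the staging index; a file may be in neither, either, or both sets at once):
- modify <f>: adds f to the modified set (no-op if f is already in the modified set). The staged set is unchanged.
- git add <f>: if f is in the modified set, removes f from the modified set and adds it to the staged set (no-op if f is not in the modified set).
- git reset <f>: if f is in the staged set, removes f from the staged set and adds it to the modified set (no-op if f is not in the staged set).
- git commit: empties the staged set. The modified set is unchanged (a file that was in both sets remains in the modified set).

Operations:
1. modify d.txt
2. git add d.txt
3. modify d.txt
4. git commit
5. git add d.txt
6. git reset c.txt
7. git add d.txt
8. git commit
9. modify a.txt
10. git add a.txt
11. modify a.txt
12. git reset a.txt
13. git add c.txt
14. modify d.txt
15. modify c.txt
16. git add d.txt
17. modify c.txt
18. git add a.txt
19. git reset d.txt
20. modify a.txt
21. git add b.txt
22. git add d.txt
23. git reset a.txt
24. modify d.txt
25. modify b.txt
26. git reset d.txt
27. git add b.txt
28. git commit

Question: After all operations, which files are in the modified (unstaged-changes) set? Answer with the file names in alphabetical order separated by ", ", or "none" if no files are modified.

Answer: a.txt, c.txt, d.txt

Derivation:
After op 1 (modify d.txt): modified={d.txt} staged={none}
After op 2 (git add d.txt): modified={none} staged={d.txt}
After op 3 (modify d.txt): modified={d.txt} staged={d.txt}
After op 4 (git commit): modified={d.txt} staged={none}
After op 5 (git add d.txt): modified={none} staged={d.txt}
After op 6 (git reset c.txt): modified={none} staged={d.txt}
After op 7 (git add d.txt): modified={none} staged={d.txt}
After op 8 (git commit): modified={none} staged={none}
After op 9 (modify a.txt): modified={a.txt} staged={none}
After op 10 (git add a.txt): modified={none} staged={a.txt}
After op 11 (modify a.txt): modified={a.txt} staged={a.txt}
After op 12 (git reset a.txt): modified={a.txt} staged={none}
After op 13 (git add c.txt): modified={a.txt} staged={none}
After op 14 (modify d.txt): modified={a.txt, d.txt} staged={none}
After op 15 (modify c.txt): modified={a.txt, c.txt, d.txt} staged={none}
After op 16 (git add d.txt): modified={a.txt, c.txt} staged={d.txt}
After op 17 (modify c.txt): modified={a.txt, c.txt} staged={d.txt}
After op 18 (git add a.txt): modified={c.txt} staged={a.txt, d.txt}
After op 19 (git reset d.txt): modified={c.txt, d.txt} staged={a.txt}
After op 20 (modify a.txt): modified={a.txt, c.txt, d.txt} staged={a.txt}
After op 21 (git add b.txt): modified={a.txt, c.txt, d.txt} staged={a.txt}
After op 22 (git add d.txt): modified={a.txt, c.txt} staged={a.txt, d.txt}
After op 23 (git reset a.txt): modified={a.txt, c.txt} staged={d.txt}
After op 24 (modify d.txt): modified={a.txt, c.txt, d.txt} staged={d.txt}
After op 25 (modify b.txt): modified={a.txt, b.txt, c.txt, d.txt} staged={d.txt}
After op 26 (git reset d.txt): modified={a.txt, b.txt, c.txt, d.txt} staged={none}
After op 27 (git add b.txt): modified={a.txt, c.txt, d.txt} staged={b.txt}
After op 28 (git commit): modified={a.txt, c.txt, d.txt} staged={none}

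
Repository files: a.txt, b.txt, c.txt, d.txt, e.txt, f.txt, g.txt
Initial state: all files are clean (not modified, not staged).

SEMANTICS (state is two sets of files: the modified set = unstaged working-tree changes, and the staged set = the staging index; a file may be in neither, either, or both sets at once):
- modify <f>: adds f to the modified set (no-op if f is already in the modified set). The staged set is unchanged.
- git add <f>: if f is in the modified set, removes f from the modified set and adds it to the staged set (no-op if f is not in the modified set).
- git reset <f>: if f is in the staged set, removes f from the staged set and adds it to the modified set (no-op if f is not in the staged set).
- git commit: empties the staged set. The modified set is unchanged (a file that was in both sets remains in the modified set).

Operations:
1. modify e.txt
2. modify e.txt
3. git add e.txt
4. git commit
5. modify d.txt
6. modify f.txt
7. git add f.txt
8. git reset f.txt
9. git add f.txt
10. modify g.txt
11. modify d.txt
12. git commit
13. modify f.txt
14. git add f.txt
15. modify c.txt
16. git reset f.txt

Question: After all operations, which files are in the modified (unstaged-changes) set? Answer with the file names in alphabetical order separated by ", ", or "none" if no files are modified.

After op 1 (modify e.txt): modified={e.txt} staged={none}
After op 2 (modify e.txt): modified={e.txt} staged={none}
After op 3 (git add e.txt): modified={none} staged={e.txt}
After op 4 (git commit): modified={none} staged={none}
After op 5 (modify d.txt): modified={d.txt} staged={none}
After op 6 (modify f.txt): modified={d.txt, f.txt} staged={none}
After op 7 (git add f.txt): modified={d.txt} staged={f.txt}
After op 8 (git reset f.txt): modified={d.txt, f.txt} staged={none}
After op 9 (git add f.txt): modified={d.txt} staged={f.txt}
After op 10 (modify g.txt): modified={d.txt, g.txt} staged={f.txt}
After op 11 (modify d.txt): modified={d.txt, g.txt} staged={f.txt}
After op 12 (git commit): modified={d.txt, g.txt} staged={none}
After op 13 (modify f.txt): modified={d.txt, f.txt, g.txt} staged={none}
After op 14 (git add f.txt): modified={d.txt, g.txt} staged={f.txt}
After op 15 (modify c.txt): modified={c.txt, d.txt, g.txt} staged={f.txt}
After op 16 (git reset f.txt): modified={c.txt, d.txt, f.txt, g.txt} staged={none}

Answer: c.txt, d.txt, f.txt, g.txt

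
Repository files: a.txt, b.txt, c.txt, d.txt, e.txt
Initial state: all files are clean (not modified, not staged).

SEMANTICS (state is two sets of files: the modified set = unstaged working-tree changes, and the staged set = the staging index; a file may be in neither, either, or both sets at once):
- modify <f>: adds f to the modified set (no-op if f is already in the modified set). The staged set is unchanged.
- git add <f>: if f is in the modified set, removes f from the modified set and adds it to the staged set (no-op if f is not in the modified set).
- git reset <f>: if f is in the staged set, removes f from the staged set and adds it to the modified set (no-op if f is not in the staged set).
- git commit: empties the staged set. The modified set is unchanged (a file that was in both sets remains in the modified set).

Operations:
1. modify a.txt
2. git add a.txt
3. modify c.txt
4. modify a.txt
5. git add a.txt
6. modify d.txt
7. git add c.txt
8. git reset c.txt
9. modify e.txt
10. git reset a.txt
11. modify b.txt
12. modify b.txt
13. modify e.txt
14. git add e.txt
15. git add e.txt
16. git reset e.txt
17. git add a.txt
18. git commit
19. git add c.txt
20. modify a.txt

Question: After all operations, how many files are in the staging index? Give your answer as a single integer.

Answer: 1

Derivation:
After op 1 (modify a.txt): modified={a.txt} staged={none}
After op 2 (git add a.txt): modified={none} staged={a.txt}
After op 3 (modify c.txt): modified={c.txt} staged={a.txt}
After op 4 (modify a.txt): modified={a.txt, c.txt} staged={a.txt}
After op 5 (git add a.txt): modified={c.txt} staged={a.txt}
After op 6 (modify d.txt): modified={c.txt, d.txt} staged={a.txt}
After op 7 (git add c.txt): modified={d.txt} staged={a.txt, c.txt}
After op 8 (git reset c.txt): modified={c.txt, d.txt} staged={a.txt}
After op 9 (modify e.txt): modified={c.txt, d.txt, e.txt} staged={a.txt}
After op 10 (git reset a.txt): modified={a.txt, c.txt, d.txt, e.txt} staged={none}
After op 11 (modify b.txt): modified={a.txt, b.txt, c.txt, d.txt, e.txt} staged={none}
After op 12 (modify b.txt): modified={a.txt, b.txt, c.txt, d.txt, e.txt} staged={none}
After op 13 (modify e.txt): modified={a.txt, b.txt, c.txt, d.txt, e.txt} staged={none}
After op 14 (git add e.txt): modified={a.txt, b.txt, c.txt, d.txt} staged={e.txt}
After op 15 (git add e.txt): modified={a.txt, b.txt, c.txt, d.txt} staged={e.txt}
After op 16 (git reset e.txt): modified={a.txt, b.txt, c.txt, d.txt, e.txt} staged={none}
After op 17 (git add a.txt): modified={b.txt, c.txt, d.txt, e.txt} staged={a.txt}
After op 18 (git commit): modified={b.txt, c.txt, d.txt, e.txt} staged={none}
After op 19 (git add c.txt): modified={b.txt, d.txt, e.txt} staged={c.txt}
After op 20 (modify a.txt): modified={a.txt, b.txt, d.txt, e.txt} staged={c.txt}
Final staged set: {c.txt} -> count=1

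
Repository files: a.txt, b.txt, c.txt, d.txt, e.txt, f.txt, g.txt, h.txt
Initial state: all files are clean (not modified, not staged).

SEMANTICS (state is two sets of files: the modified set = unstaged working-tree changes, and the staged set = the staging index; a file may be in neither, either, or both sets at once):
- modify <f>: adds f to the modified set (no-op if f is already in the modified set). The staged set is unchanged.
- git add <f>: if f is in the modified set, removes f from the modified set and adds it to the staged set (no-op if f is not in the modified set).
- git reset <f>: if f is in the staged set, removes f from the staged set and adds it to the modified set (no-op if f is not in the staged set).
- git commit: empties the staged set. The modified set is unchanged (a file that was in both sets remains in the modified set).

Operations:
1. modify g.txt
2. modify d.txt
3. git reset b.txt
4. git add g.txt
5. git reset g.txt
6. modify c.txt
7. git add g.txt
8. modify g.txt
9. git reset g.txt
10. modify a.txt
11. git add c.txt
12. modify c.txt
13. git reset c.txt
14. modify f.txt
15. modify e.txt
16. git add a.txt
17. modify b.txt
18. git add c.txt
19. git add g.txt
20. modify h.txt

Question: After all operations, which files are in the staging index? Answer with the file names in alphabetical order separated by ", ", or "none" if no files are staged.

After op 1 (modify g.txt): modified={g.txt} staged={none}
After op 2 (modify d.txt): modified={d.txt, g.txt} staged={none}
After op 3 (git reset b.txt): modified={d.txt, g.txt} staged={none}
After op 4 (git add g.txt): modified={d.txt} staged={g.txt}
After op 5 (git reset g.txt): modified={d.txt, g.txt} staged={none}
After op 6 (modify c.txt): modified={c.txt, d.txt, g.txt} staged={none}
After op 7 (git add g.txt): modified={c.txt, d.txt} staged={g.txt}
After op 8 (modify g.txt): modified={c.txt, d.txt, g.txt} staged={g.txt}
After op 9 (git reset g.txt): modified={c.txt, d.txt, g.txt} staged={none}
After op 10 (modify a.txt): modified={a.txt, c.txt, d.txt, g.txt} staged={none}
After op 11 (git add c.txt): modified={a.txt, d.txt, g.txt} staged={c.txt}
After op 12 (modify c.txt): modified={a.txt, c.txt, d.txt, g.txt} staged={c.txt}
After op 13 (git reset c.txt): modified={a.txt, c.txt, d.txt, g.txt} staged={none}
After op 14 (modify f.txt): modified={a.txt, c.txt, d.txt, f.txt, g.txt} staged={none}
After op 15 (modify e.txt): modified={a.txt, c.txt, d.txt, e.txt, f.txt, g.txt} staged={none}
After op 16 (git add a.txt): modified={c.txt, d.txt, e.txt, f.txt, g.txt} staged={a.txt}
After op 17 (modify b.txt): modified={b.txt, c.txt, d.txt, e.txt, f.txt, g.txt} staged={a.txt}
After op 18 (git add c.txt): modified={b.txt, d.txt, e.txt, f.txt, g.txt} staged={a.txt, c.txt}
After op 19 (git add g.txt): modified={b.txt, d.txt, e.txt, f.txt} staged={a.txt, c.txt, g.txt}
After op 20 (modify h.txt): modified={b.txt, d.txt, e.txt, f.txt, h.txt} staged={a.txt, c.txt, g.txt}

Answer: a.txt, c.txt, g.txt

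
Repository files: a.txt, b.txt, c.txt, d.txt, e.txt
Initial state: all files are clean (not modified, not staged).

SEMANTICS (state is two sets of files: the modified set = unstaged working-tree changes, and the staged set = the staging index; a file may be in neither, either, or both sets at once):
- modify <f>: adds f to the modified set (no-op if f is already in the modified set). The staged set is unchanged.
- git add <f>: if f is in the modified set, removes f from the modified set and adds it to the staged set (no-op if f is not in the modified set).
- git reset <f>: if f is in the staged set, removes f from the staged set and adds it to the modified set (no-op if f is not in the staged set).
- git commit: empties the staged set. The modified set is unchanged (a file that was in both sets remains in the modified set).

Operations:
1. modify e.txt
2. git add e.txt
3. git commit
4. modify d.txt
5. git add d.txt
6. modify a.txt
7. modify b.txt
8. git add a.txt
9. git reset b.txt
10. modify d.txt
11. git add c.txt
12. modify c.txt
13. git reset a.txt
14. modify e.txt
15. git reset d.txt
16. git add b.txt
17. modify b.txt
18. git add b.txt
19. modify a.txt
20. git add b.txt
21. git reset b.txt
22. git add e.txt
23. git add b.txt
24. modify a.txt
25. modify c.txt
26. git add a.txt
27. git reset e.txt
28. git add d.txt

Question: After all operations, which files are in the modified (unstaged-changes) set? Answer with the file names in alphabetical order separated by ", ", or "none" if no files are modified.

Answer: c.txt, e.txt

Derivation:
After op 1 (modify e.txt): modified={e.txt} staged={none}
After op 2 (git add e.txt): modified={none} staged={e.txt}
After op 3 (git commit): modified={none} staged={none}
After op 4 (modify d.txt): modified={d.txt} staged={none}
After op 5 (git add d.txt): modified={none} staged={d.txt}
After op 6 (modify a.txt): modified={a.txt} staged={d.txt}
After op 7 (modify b.txt): modified={a.txt, b.txt} staged={d.txt}
After op 8 (git add a.txt): modified={b.txt} staged={a.txt, d.txt}
After op 9 (git reset b.txt): modified={b.txt} staged={a.txt, d.txt}
After op 10 (modify d.txt): modified={b.txt, d.txt} staged={a.txt, d.txt}
After op 11 (git add c.txt): modified={b.txt, d.txt} staged={a.txt, d.txt}
After op 12 (modify c.txt): modified={b.txt, c.txt, d.txt} staged={a.txt, d.txt}
After op 13 (git reset a.txt): modified={a.txt, b.txt, c.txt, d.txt} staged={d.txt}
After op 14 (modify e.txt): modified={a.txt, b.txt, c.txt, d.txt, e.txt} staged={d.txt}
After op 15 (git reset d.txt): modified={a.txt, b.txt, c.txt, d.txt, e.txt} staged={none}
After op 16 (git add b.txt): modified={a.txt, c.txt, d.txt, e.txt} staged={b.txt}
After op 17 (modify b.txt): modified={a.txt, b.txt, c.txt, d.txt, e.txt} staged={b.txt}
After op 18 (git add b.txt): modified={a.txt, c.txt, d.txt, e.txt} staged={b.txt}
After op 19 (modify a.txt): modified={a.txt, c.txt, d.txt, e.txt} staged={b.txt}
After op 20 (git add b.txt): modified={a.txt, c.txt, d.txt, e.txt} staged={b.txt}
After op 21 (git reset b.txt): modified={a.txt, b.txt, c.txt, d.txt, e.txt} staged={none}
After op 22 (git add e.txt): modified={a.txt, b.txt, c.txt, d.txt} staged={e.txt}
After op 23 (git add b.txt): modified={a.txt, c.txt, d.txt} staged={b.txt, e.txt}
After op 24 (modify a.txt): modified={a.txt, c.txt, d.txt} staged={b.txt, e.txt}
After op 25 (modify c.txt): modified={a.txt, c.txt, d.txt} staged={b.txt, e.txt}
After op 26 (git add a.txt): modified={c.txt, d.txt} staged={a.txt, b.txt, e.txt}
After op 27 (git reset e.txt): modified={c.txt, d.txt, e.txt} staged={a.txt, b.txt}
After op 28 (git add d.txt): modified={c.txt, e.txt} staged={a.txt, b.txt, d.txt}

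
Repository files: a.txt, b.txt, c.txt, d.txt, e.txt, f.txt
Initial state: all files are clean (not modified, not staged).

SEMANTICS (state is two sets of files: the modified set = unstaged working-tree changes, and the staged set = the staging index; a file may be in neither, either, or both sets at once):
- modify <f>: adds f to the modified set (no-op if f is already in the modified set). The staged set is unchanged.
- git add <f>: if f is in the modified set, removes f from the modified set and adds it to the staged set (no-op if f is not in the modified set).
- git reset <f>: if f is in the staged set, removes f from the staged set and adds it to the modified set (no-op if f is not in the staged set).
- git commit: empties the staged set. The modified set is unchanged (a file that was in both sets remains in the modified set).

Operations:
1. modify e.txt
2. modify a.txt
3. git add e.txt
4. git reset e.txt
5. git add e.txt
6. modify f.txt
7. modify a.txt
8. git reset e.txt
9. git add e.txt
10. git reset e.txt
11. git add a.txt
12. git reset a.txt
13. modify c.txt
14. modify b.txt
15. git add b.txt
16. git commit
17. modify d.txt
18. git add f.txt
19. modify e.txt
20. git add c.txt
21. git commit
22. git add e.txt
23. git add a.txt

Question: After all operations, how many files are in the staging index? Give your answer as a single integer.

After op 1 (modify e.txt): modified={e.txt} staged={none}
After op 2 (modify a.txt): modified={a.txt, e.txt} staged={none}
After op 3 (git add e.txt): modified={a.txt} staged={e.txt}
After op 4 (git reset e.txt): modified={a.txt, e.txt} staged={none}
After op 5 (git add e.txt): modified={a.txt} staged={e.txt}
After op 6 (modify f.txt): modified={a.txt, f.txt} staged={e.txt}
After op 7 (modify a.txt): modified={a.txt, f.txt} staged={e.txt}
After op 8 (git reset e.txt): modified={a.txt, e.txt, f.txt} staged={none}
After op 9 (git add e.txt): modified={a.txt, f.txt} staged={e.txt}
After op 10 (git reset e.txt): modified={a.txt, e.txt, f.txt} staged={none}
After op 11 (git add a.txt): modified={e.txt, f.txt} staged={a.txt}
After op 12 (git reset a.txt): modified={a.txt, e.txt, f.txt} staged={none}
After op 13 (modify c.txt): modified={a.txt, c.txt, e.txt, f.txt} staged={none}
After op 14 (modify b.txt): modified={a.txt, b.txt, c.txt, e.txt, f.txt} staged={none}
After op 15 (git add b.txt): modified={a.txt, c.txt, e.txt, f.txt} staged={b.txt}
After op 16 (git commit): modified={a.txt, c.txt, e.txt, f.txt} staged={none}
After op 17 (modify d.txt): modified={a.txt, c.txt, d.txt, e.txt, f.txt} staged={none}
After op 18 (git add f.txt): modified={a.txt, c.txt, d.txt, e.txt} staged={f.txt}
After op 19 (modify e.txt): modified={a.txt, c.txt, d.txt, e.txt} staged={f.txt}
After op 20 (git add c.txt): modified={a.txt, d.txt, e.txt} staged={c.txt, f.txt}
After op 21 (git commit): modified={a.txt, d.txt, e.txt} staged={none}
After op 22 (git add e.txt): modified={a.txt, d.txt} staged={e.txt}
After op 23 (git add a.txt): modified={d.txt} staged={a.txt, e.txt}
Final staged set: {a.txt, e.txt} -> count=2

Answer: 2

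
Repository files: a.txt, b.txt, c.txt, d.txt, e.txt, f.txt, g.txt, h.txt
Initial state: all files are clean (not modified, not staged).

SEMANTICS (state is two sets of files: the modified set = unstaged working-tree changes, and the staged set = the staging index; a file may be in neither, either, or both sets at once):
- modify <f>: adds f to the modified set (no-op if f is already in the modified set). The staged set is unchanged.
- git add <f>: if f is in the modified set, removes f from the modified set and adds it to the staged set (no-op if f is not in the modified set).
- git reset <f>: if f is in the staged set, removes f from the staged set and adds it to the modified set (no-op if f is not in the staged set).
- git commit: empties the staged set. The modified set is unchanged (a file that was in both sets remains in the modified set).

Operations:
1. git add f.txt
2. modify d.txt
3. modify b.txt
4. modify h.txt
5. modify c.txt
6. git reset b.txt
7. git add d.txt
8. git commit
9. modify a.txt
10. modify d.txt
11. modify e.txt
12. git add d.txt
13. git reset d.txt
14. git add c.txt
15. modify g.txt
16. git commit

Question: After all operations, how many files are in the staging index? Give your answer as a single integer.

After op 1 (git add f.txt): modified={none} staged={none}
After op 2 (modify d.txt): modified={d.txt} staged={none}
After op 3 (modify b.txt): modified={b.txt, d.txt} staged={none}
After op 4 (modify h.txt): modified={b.txt, d.txt, h.txt} staged={none}
After op 5 (modify c.txt): modified={b.txt, c.txt, d.txt, h.txt} staged={none}
After op 6 (git reset b.txt): modified={b.txt, c.txt, d.txt, h.txt} staged={none}
After op 7 (git add d.txt): modified={b.txt, c.txt, h.txt} staged={d.txt}
After op 8 (git commit): modified={b.txt, c.txt, h.txt} staged={none}
After op 9 (modify a.txt): modified={a.txt, b.txt, c.txt, h.txt} staged={none}
After op 10 (modify d.txt): modified={a.txt, b.txt, c.txt, d.txt, h.txt} staged={none}
After op 11 (modify e.txt): modified={a.txt, b.txt, c.txt, d.txt, e.txt, h.txt} staged={none}
After op 12 (git add d.txt): modified={a.txt, b.txt, c.txt, e.txt, h.txt} staged={d.txt}
After op 13 (git reset d.txt): modified={a.txt, b.txt, c.txt, d.txt, e.txt, h.txt} staged={none}
After op 14 (git add c.txt): modified={a.txt, b.txt, d.txt, e.txt, h.txt} staged={c.txt}
After op 15 (modify g.txt): modified={a.txt, b.txt, d.txt, e.txt, g.txt, h.txt} staged={c.txt}
After op 16 (git commit): modified={a.txt, b.txt, d.txt, e.txt, g.txt, h.txt} staged={none}
Final staged set: {none} -> count=0

Answer: 0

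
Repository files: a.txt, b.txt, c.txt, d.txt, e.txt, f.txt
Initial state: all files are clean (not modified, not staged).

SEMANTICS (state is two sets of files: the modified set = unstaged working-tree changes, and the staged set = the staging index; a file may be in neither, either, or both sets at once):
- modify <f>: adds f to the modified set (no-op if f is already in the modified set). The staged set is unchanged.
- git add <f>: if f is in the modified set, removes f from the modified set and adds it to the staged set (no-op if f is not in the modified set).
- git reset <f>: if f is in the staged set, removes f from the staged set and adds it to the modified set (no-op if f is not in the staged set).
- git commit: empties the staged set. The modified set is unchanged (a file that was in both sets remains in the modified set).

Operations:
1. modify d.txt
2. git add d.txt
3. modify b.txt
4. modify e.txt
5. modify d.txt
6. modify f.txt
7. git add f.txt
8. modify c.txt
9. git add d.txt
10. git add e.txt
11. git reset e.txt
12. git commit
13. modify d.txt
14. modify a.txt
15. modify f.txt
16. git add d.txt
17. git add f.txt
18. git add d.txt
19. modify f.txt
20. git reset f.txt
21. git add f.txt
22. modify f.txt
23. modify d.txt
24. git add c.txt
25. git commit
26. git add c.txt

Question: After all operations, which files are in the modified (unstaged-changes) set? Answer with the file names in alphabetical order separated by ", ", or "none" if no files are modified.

After op 1 (modify d.txt): modified={d.txt} staged={none}
After op 2 (git add d.txt): modified={none} staged={d.txt}
After op 3 (modify b.txt): modified={b.txt} staged={d.txt}
After op 4 (modify e.txt): modified={b.txt, e.txt} staged={d.txt}
After op 5 (modify d.txt): modified={b.txt, d.txt, e.txt} staged={d.txt}
After op 6 (modify f.txt): modified={b.txt, d.txt, e.txt, f.txt} staged={d.txt}
After op 7 (git add f.txt): modified={b.txt, d.txt, e.txt} staged={d.txt, f.txt}
After op 8 (modify c.txt): modified={b.txt, c.txt, d.txt, e.txt} staged={d.txt, f.txt}
After op 9 (git add d.txt): modified={b.txt, c.txt, e.txt} staged={d.txt, f.txt}
After op 10 (git add e.txt): modified={b.txt, c.txt} staged={d.txt, e.txt, f.txt}
After op 11 (git reset e.txt): modified={b.txt, c.txt, e.txt} staged={d.txt, f.txt}
After op 12 (git commit): modified={b.txt, c.txt, e.txt} staged={none}
After op 13 (modify d.txt): modified={b.txt, c.txt, d.txt, e.txt} staged={none}
After op 14 (modify a.txt): modified={a.txt, b.txt, c.txt, d.txt, e.txt} staged={none}
After op 15 (modify f.txt): modified={a.txt, b.txt, c.txt, d.txt, e.txt, f.txt} staged={none}
After op 16 (git add d.txt): modified={a.txt, b.txt, c.txt, e.txt, f.txt} staged={d.txt}
After op 17 (git add f.txt): modified={a.txt, b.txt, c.txt, e.txt} staged={d.txt, f.txt}
After op 18 (git add d.txt): modified={a.txt, b.txt, c.txt, e.txt} staged={d.txt, f.txt}
After op 19 (modify f.txt): modified={a.txt, b.txt, c.txt, e.txt, f.txt} staged={d.txt, f.txt}
After op 20 (git reset f.txt): modified={a.txt, b.txt, c.txt, e.txt, f.txt} staged={d.txt}
After op 21 (git add f.txt): modified={a.txt, b.txt, c.txt, e.txt} staged={d.txt, f.txt}
After op 22 (modify f.txt): modified={a.txt, b.txt, c.txt, e.txt, f.txt} staged={d.txt, f.txt}
After op 23 (modify d.txt): modified={a.txt, b.txt, c.txt, d.txt, e.txt, f.txt} staged={d.txt, f.txt}
After op 24 (git add c.txt): modified={a.txt, b.txt, d.txt, e.txt, f.txt} staged={c.txt, d.txt, f.txt}
After op 25 (git commit): modified={a.txt, b.txt, d.txt, e.txt, f.txt} staged={none}
After op 26 (git add c.txt): modified={a.txt, b.txt, d.txt, e.txt, f.txt} staged={none}

Answer: a.txt, b.txt, d.txt, e.txt, f.txt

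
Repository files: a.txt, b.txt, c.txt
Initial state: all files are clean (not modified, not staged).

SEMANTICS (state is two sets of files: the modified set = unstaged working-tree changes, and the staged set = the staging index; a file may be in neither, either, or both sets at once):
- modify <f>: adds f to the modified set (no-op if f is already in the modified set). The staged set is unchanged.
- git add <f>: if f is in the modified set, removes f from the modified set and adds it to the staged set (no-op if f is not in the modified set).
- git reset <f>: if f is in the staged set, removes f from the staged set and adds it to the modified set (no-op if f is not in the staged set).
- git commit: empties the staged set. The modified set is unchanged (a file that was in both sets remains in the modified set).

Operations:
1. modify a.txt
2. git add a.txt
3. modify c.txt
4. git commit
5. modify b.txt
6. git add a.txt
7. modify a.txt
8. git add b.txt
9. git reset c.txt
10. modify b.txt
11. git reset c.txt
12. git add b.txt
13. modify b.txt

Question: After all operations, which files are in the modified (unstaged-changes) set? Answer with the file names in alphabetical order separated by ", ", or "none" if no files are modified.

Answer: a.txt, b.txt, c.txt

Derivation:
After op 1 (modify a.txt): modified={a.txt} staged={none}
After op 2 (git add a.txt): modified={none} staged={a.txt}
After op 3 (modify c.txt): modified={c.txt} staged={a.txt}
After op 4 (git commit): modified={c.txt} staged={none}
After op 5 (modify b.txt): modified={b.txt, c.txt} staged={none}
After op 6 (git add a.txt): modified={b.txt, c.txt} staged={none}
After op 7 (modify a.txt): modified={a.txt, b.txt, c.txt} staged={none}
After op 8 (git add b.txt): modified={a.txt, c.txt} staged={b.txt}
After op 9 (git reset c.txt): modified={a.txt, c.txt} staged={b.txt}
After op 10 (modify b.txt): modified={a.txt, b.txt, c.txt} staged={b.txt}
After op 11 (git reset c.txt): modified={a.txt, b.txt, c.txt} staged={b.txt}
After op 12 (git add b.txt): modified={a.txt, c.txt} staged={b.txt}
After op 13 (modify b.txt): modified={a.txt, b.txt, c.txt} staged={b.txt}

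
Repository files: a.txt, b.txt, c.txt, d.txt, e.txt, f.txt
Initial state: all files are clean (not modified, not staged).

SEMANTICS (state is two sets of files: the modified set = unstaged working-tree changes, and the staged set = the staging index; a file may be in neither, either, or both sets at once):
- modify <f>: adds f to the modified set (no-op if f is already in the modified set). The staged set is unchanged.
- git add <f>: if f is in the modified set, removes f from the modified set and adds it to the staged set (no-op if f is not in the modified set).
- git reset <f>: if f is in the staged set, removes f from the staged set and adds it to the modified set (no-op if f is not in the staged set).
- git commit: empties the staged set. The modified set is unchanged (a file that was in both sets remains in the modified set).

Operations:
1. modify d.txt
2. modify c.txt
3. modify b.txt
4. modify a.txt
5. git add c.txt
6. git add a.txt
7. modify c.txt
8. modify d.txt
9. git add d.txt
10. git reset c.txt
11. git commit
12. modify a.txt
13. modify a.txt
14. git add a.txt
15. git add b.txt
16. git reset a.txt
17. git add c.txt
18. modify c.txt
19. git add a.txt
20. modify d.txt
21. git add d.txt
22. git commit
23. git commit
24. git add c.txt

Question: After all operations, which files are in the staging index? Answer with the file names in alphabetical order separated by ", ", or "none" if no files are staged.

After op 1 (modify d.txt): modified={d.txt} staged={none}
After op 2 (modify c.txt): modified={c.txt, d.txt} staged={none}
After op 3 (modify b.txt): modified={b.txt, c.txt, d.txt} staged={none}
After op 4 (modify a.txt): modified={a.txt, b.txt, c.txt, d.txt} staged={none}
After op 5 (git add c.txt): modified={a.txt, b.txt, d.txt} staged={c.txt}
After op 6 (git add a.txt): modified={b.txt, d.txt} staged={a.txt, c.txt}
After op 7 (modify c.txt): modified={b.txt, c.txt, d.txt} staged={a.txt, c.txt}
After op 8 (modify d.txt): modified={b.txt, c.txt, d.txt} staged={a.txt, c.txt}
After op 9 (git add d.txt): modified={b.txt, c.txt} staged={a.txt, c.txt, d.txt}
After op 10 (git reset c.txt): modified={b.txt, c.txt} staged={a.txt, d.txt}
After op 11 (git commit): modified={b.txt, c.txt} staged={none}
After op 12 (modify a.txt): modified={a.txt, b.txt, c.txt} staged={none}
After op 13 (modify a.txt): modified={a.txt, b.txt, c.txt} staged={none}
After op 14 (git add a.txt): modified={b.txt, c.txt} staged={a.txt}
After op 15 (git add b.txt): modified={c.txt} staged={a.txt, b.txt}
After op 16 (git reset a.txt): modified={a.txt, c.txt} staged={b.txt}
After op 17 (git add c.txt): modified={a.txt} staged={b.txt, c.txt}
After op 18 (modify c.txt): modified={a.txt, c.txt} staged={b.txt, c.txt}
After op 19 (git add a.txt): modified={c.txt} staged={a.txt, b.txt, c.txt}
After op 20 (modify d.txt): modified={c.txt, d.txt} staged={a.txt, b.txt, c.txt}
After op 21 (git add d.txt): modified={c.txt} staged={a.txt, b.txt, c.txt, d.txt}
After op 22 (git commit): modified={c.txt} staged={none}
After op 23 (git commit): modified={c.txt} staged={none}
After op 24 (git add c.txt): modified={none} staged={c.txt}

Answer: c.txt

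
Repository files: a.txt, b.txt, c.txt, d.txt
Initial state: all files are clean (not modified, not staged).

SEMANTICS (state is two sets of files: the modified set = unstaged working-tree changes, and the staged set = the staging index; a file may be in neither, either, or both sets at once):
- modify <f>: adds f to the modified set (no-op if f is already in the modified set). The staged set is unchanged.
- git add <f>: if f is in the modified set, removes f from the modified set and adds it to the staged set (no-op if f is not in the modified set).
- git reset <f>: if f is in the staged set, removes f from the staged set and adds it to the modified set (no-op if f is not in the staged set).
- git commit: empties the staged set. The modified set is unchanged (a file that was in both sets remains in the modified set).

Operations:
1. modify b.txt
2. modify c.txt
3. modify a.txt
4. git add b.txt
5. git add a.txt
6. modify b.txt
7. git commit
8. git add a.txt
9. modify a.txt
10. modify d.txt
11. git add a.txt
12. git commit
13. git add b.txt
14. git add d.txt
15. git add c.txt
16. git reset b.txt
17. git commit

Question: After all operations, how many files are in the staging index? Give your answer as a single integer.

Answer: 0

Derivation:
After op 1 (modify b.txt): modified={b.txt} staged={none}
After op 2 (modify c.txt): modified={b.txt, c.txt} staged={none}
After op 3 (modify a.txt): modified={a.txt, b.txt, c.txt} staged={none}
After op 4 (git add b.txt): modified={a.txt, c.txt} staged={b.txt}
After op 5 (git add a.txt): modified={c.txt} staged={a.txt, b.txt}
After op 6 (modify b.txt): modified={b.txt, c.txt} staged={a.txt, b.txt}
After op 7 (git commit): modified={b.txt, c.txt} staged={none}
After op 8 (git add a.txt): modified={b.txt, c.txt} staged={none}
After op 9 (modify a.txt): modified={a.txt, b.txt, c.txt} staged={none}
After op 10 (modify d.txt): modified={a.txt, b.txt, c.txt, d.txt} staged={none}
After op 11 (git add a.txt): modified={b.txt, c.txt, d.txt} staged={a.txt}
After op 12 (git commit): modified={b.txt, c.txt, d.txt} staged={none}
After op 13 (git add b.txt): modified={c.txt, d.txt} staged={b.txt}
After op 14 (git add d.txt): modified={c.txt} staged={b.txt, d.txt}
After op 15 (git add c.txt): modified={none} staged={b.txt, c.txt, d.txt}
After op 16 (git reset b.txt): modified={b.txt} staged={c.txt, d.txt}
After op 17 (git commit): modified={b.txt} staged={none}
Final staged set: {none} -> count=0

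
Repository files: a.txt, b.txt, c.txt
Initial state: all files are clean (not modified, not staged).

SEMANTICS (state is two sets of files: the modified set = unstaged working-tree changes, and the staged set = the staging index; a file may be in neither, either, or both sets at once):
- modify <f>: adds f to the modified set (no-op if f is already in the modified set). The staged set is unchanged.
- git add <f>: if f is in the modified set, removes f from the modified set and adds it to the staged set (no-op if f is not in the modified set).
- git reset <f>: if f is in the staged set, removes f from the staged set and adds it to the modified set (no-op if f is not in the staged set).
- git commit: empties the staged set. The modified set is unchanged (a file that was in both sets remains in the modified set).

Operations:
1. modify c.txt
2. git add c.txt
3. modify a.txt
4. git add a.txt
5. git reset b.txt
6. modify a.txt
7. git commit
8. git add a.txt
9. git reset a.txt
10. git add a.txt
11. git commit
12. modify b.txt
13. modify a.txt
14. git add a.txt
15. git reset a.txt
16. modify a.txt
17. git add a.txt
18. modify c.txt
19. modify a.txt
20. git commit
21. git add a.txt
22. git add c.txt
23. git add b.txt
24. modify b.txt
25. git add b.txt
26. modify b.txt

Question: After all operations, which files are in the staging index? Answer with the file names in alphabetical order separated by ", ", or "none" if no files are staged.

Answer: a.txt, b.txt, c.txt

Derivation:
After op 1 (modify c.txt): modified={c.txt} staged={none}
After op 2 (git add c.txt): modified={none} staged={c.txt}
After op 3 (modify a.txt): modified={a.txt} staged={c.txt}
After op 4 (git add a.txt): modified={none} staged={a.txt, c.txt}
After op 5 (git reset b.txt): modified={none} staged={a.txt, c.txt}
After op 6 (modify a.txt): modified={a.txt} staged={a.txt, c.txt}
After op 7 (git commit): modified={a.txt} staged={none}
After op 8 (git add a.txt): modified={none} staged={a.txt}
After op 9 (git reset a.txt): modified={a.txt} staged={none}
After op 10 (git add a.txt): modified={none} staged={a.txt}
After op 11 (git commit): modified={none} staged={none}
After op 12 (modify b.txt): modified={b.txt} staged={none}
After op 13 (modify a.txt): modified={a.txt, b.txt} staged={none}
After op 14 (git add a.txt): modified={b.txt} staged={a.txt}
After op 15 (git reset a.txt): modified={a.txt, b.txt} staged={none}
After op 16 (modify a.txt): modified={a.txt, b.txt} staged={none}
After op 17 (git add a.txt): modified={b.txt} staged={a.txt}
After op 18 (modify c.txt): modified={b.txt, c.txt} staged={a.txt}
After op 19 (modify a.txt): modified={a.txt, b.txt, c.txt} staged={a.txt}
After op 20 (git commit): modified={a.txt, b.txt, c.txt} staged={none}
After op 21 (git add a.txt): modified={b.txt, c.txt} staged={a.txt}
After op 22 (git add c.txt): modified={b.txt} staged={a.txt, c.txt}
After op 23 (git add b.txt): modified={none} staged={a.txt, b.txt, c.txt}
After op 24 (modify b.txt): modified={b.txt} staged={a.txt, b.txt, c.txt}
After op 25 (git add b.txt): modified={none} staged={a.txt, b.txt, c.txt}
After op 26 (modify b.txt): modified={b.txt} staged={a.txt, b.txt, c.txt}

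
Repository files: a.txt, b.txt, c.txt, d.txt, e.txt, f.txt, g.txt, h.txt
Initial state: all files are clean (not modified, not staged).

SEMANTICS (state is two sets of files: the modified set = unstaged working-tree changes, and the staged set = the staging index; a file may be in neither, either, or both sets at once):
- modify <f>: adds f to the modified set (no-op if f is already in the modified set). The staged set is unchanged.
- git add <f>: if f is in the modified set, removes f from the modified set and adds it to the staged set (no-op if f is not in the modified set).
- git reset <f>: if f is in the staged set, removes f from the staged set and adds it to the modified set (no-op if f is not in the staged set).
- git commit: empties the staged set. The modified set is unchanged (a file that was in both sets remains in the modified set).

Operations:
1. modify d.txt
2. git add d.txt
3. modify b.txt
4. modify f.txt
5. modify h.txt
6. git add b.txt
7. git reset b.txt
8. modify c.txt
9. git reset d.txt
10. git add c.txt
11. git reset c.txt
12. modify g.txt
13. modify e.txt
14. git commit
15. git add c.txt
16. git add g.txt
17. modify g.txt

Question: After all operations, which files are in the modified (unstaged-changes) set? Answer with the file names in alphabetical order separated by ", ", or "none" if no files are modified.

After op 1 (modify d.txt): modified={d.txt} staged={none}
After op 2 (git add d.txt): modified={none} staged={d.txt}
After op 3 (modify b.txt): modified={b.txt} staged={d.txt}
After op 4 (modify f.txt): modified={b.txt, f.txt} staged={d.txt}
After op 5 (modify h.txt): modified={b.txt, f.txt, h.txt} staged={d.txt}
After op 6 (git add b.txt): modified={f.txt, h.txt} staged={b.txt, d.txt}
After op 7 (git reset b.txt): modified={b.txt, f.txt, h.txt} staged={d.txt}
After op 8 (modify c.txt): modified={b.txt, c.txt, f.txt, h.txt} staged={d.txt}
After op 9 (git reset d.txt): modified={b.txt, c.txt, d.txt, f.txt, h.txt} staged={none}
After op 10 (git add c.txt): modified={b.txt, d.txt, f.txt, h.txt} staged={c.txt}
After op 11 (git reset c.txt): modified={b.txt, c.txt, d.txt, f.txt, h.txt} staged={none}
After op 12 (modify g.txt): modified={b.txt, c.txt, d.txt, f.txt, g.txt, h.txt} staged={none}
After op 13 (modify e.txt): modified={b.txt, c.txt, d.txt, e.txt, f.txt, g.txt, h.txt} staged={none}
After op 14 (git commit): modified={b.txt, c.txt, d.txt, e.txt, f.txt, g.txt, h.txt} staged={none}
After op 15 (git add c.txt): modified={b.txt, d.txt, e.txt, f.txt, g.txt, h.txt} staged={c.txt}
After op 16 (git add g.txt): modified={b.txt, d.txt, e.txt, f.txt, h.txt} staged={c.txt, g.txt}
After op 17 (modify g.txt): modified={b.txt, d.txt, e.txt, f.txt, g.txt, h.txt} staged={c.txt, g.txt}

Answer: b.txt, d.txt, e.txt, f.txt, g.txt, h.txt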